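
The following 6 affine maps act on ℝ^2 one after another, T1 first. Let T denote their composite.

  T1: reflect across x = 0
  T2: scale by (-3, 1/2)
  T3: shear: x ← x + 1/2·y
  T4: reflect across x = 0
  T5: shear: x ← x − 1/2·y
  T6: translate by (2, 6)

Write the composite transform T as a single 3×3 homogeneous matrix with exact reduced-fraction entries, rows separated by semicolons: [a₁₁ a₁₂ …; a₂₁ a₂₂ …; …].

T1 = [-1 0 0; 0 1 0; 0 0 1]
T2·T1 = [3 0 0; 0 1/2 0; 0 0 1]
T3·…·T1 = [3 1/4 0; 0 1/2 0; 0 0 1]
T4·…·T1 = [-3 -1/4 0; 0 1/2 0; 0 0 1]
T5·…·T1 = [-3 -1/2 0; 0 1/2 0; 0 0 1]
T6·…·T1 = [-3 -1/2 2; 0 1/2 6; 0 0 1]

T = [-3 -1/2 2; 0 1/2 6; 0 0 1]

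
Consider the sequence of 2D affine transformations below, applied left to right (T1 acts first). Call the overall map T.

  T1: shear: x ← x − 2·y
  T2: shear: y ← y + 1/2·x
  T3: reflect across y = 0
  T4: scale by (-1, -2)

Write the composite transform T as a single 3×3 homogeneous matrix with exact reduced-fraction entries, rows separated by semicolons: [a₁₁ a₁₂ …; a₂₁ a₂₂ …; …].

T1 = [1 -2 0; 0 1 0; 0 0 1]
T2·T1 = [1 -2 0; 1/2 0 0; 0 0 1]
T3·…·T1 = [1 -2 0; -1/2 0 0; 0 0 1]
T4·…·T1 = [-1 2 0; 1 0 0; 0 0 1]

T = [-1 2 0; 1 0 0; 0 0 1]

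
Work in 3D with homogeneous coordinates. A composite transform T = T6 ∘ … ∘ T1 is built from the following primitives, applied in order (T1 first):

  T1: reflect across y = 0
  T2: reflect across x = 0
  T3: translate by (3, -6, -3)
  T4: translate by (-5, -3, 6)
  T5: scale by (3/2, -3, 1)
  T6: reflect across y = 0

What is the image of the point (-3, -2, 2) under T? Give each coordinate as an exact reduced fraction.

T(p) = (3/2, -21, 5)

T1 reflect across y = 0: (-3, -2, 2) → (-3, 2, 2)
T2 reflect across x = 0: (-3, 2, 2) → (3, 2, 2)
T3 translate by (3, -6, -3): (3, 2, 2) → (6, -4, -1)
T4 translate by (-5, -3, 6): (6, -4, -1) → (1, -7, 5)
T5 scale by (3/2, -3, 1): (1, -7, 5) → (3/2, 21, 5)
T6 reflect across y = 0: (3/2, 21, 5) → (3/2, -21, 5)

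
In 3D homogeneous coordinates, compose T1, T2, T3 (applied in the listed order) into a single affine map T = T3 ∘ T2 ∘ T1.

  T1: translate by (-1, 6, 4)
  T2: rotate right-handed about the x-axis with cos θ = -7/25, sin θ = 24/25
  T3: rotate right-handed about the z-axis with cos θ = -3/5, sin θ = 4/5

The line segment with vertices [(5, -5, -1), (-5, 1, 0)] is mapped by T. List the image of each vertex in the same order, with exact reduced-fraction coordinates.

T1 translate by (-1, 6, 4): (5, -5, -1) → (4, 1, 3); (-5, 1, 0) → (-6, 7, 4)
T2 rotate right-handed about the x-axis with cos θ = -7/25, sin θ = 24/25: (4, 1, 3) → (4, -79/25, 3/25); (-6, 7, 4) → (-6, -29/5, 28/5)
T3 rotate right-handed about the z-axis with cos θ = -3/5, sin θ = 4/5: (4, -79/25, 3/25) → (16/125, 637/125, 3/25); (-6, -29/5, 28/5) → (206/25, -33/25, 28/5)

image vertices: (16/125, 637/125, 3/25), (206/25, -33/25, 28/5)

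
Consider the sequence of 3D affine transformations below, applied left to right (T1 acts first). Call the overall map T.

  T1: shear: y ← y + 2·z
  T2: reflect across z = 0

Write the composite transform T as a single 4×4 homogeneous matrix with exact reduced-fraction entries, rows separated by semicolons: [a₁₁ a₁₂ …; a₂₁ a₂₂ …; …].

T = [1 0 0 0; 0 1 2 0; 0 0 -1 0; 0 0 0 1]

T1 = [1 0 0 0; 0 1 2 0; 0 0 1 0; 0 0 0 1]
T2·T1 = [1 0 0 0; 0 1 2 0; 0 0 -1 0; 0 0 0 1]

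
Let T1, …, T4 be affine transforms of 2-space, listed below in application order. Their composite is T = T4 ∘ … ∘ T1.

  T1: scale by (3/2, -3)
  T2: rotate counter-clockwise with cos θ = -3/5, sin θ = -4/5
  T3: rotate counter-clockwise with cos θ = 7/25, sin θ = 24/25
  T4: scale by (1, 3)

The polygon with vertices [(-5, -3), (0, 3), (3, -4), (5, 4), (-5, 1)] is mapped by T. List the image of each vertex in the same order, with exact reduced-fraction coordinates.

T1 scale by (3/2, -3): (-5, -3) → (-15/2, 9); (0, 3) → (0, -9); (3, -4) → (9/2, 12); (5, 4) → (15/2, -12); (-5, 1) → (-15/2, -3)
T2 rotate counter-clockwise with cos θ = -3/5, sin θ = -4/5: (-15/2, 9) → (117/10, 3/5); (0, -9) → (-36/5, 27/5); (9/2, 12) → (69/10, -54/5); (15/2, -12) → (-141/10, 6/5); (-15/2, -3) → (21/10, 39/5)
T3 rotate counter-clockwise with cos θ = 7/25, sin θ = 24/25: (117/10, 3/5) → (27/10, 57/5); (-36/5, 27/5) → (-36/5, -27/5); (69/10, -54/5) → (123/10, 18/5); (-141/10, 6/5) → (-51/10, -66/5); (21/10, 39/5) → (-69/10, 21/5)
T4 scale by (1, 3): (27/10, 57/5) → (27/10, 171/5); (-36/5, -27/5) → (-36/5, -81/5); (123/10, 18/5) → (123/10, 54/5); (-51/10, -66/5) → (-51/10, -198/5); (-69/10, 21/5) → (-69/10, 63/5)

image vertices: (27/10, 171/5), (-36/5, -81/5), (123/10, 54/5), (-51/10, -198/5), (-69/10, 63/5)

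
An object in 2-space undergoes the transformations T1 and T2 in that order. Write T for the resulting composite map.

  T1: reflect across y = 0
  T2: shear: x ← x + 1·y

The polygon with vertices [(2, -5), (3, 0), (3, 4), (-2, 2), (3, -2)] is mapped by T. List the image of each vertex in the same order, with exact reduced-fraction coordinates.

T1 reflect across y = 0: (2, -5) → (2, 5); (3, 0) → (3, 0); (3, 4) → (3, -4); (-2, 2) → (-2, -2); (3, -2) → (3, 2)
T2 shear: x ← x + 1·y: (2, 5) → (7, 5); (3, 0) → (3, 0); (3, -4) → (-1, -4); (-2, -2) → (-4, -2); (3, 2) → (5, 2)

image vertices: (7, 5), (3, 0), (-1, -4), (-4, -2), (5, 2)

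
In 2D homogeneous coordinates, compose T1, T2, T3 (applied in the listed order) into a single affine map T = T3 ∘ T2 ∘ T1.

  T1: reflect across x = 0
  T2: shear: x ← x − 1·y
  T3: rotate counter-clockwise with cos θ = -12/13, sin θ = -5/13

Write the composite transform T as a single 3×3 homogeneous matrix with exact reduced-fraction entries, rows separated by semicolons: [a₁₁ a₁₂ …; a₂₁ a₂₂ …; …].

T = [12/13 17/13 0; 5/13 -7/13 0; 0 0 1]

T1 = [-1 0 0; 0 1 0; 0 0 1]
T2·T1 = [-1 -1 0; 0 1 0; 0 0 1]
T3·…·T1 = [12/13 17/13 0; 5/13 -7/13 0; 0 0 1]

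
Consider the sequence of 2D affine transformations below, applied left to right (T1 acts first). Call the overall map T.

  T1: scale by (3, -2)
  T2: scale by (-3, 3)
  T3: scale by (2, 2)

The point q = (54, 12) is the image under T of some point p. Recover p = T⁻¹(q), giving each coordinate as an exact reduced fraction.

T1 = [3 0 0; 0 -2 0; 0 0 1]
T2·T1 = [-9 0 0; 0 -6 0; 0 0 1]
T3·…·T1 = [-18 0 0; 0 -12 0; 0 0 1]
det M = 216; M⁻¹ = [-1/18 0 0; 0 -1/12 0; 0 0 1]
M⁻¹ · (54, 12)ᵀ = (-3, -1)ᵀ

p = (-3, -1)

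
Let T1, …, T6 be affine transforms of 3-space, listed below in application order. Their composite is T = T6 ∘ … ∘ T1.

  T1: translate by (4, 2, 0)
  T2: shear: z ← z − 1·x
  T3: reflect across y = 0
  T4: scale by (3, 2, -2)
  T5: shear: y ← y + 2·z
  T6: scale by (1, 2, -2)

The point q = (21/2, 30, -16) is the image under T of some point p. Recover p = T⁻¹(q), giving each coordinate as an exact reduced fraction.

p = (-1/2, -3/2, -1/2)

T1 = [1 0 0 4; 0 1 0 2; 0 0 1 0; 0 0 0 1]
T2·T1 = [1 0 0 4; 0 1 0 2; -1 0 1 -4; 0 0 0 1]
T3·…·T1 = [1 0 0 4; 0 -1 0 -2; -1 0 1 -4; 0 0 0 1]
T4·…·T1 = [3 0 0 12; 0 -2 0 -4; 2 0 -2 8; 0 0 0 1]
T5·…·T1 = [3 0 0 12; 4 -2 -4 12; 2 0 -2 8; 0 0 0 1]
T6·…·T1 = [3 0 0 12; 8 -4 -8 24; -4 0 4 -16; 0 0 0 1]
det M = -48; M⁻¹ = [1/3 0 0 -4; 0 -1/4 -1/2 -2; 1/3 0 1/4 0; 0 0 0 1]
M⁻¹ · (21/2, 30, -16)ᵀ = (-1/2, -3/2, -1/2)ᵀ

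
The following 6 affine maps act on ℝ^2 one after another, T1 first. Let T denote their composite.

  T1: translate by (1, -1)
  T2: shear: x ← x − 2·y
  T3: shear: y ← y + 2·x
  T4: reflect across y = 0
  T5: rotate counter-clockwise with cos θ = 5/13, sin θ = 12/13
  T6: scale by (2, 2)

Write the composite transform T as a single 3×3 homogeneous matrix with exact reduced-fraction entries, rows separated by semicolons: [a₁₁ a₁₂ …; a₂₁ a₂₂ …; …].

T1 = [1 0 1; 0 1 -1; 0 0 1]
T2·T1 = [1 -2 3; 0 1 -1; 0 0 1]
T3·…·T1 = [1 -2 3; 2 -3 5; 0 0 1]
T4·…·T1 = [1 -2 3; -2 3 -5; 0 0 1]
T5·…·T1 = [29/13 -46/13 75/13; 2/13 -9/13 11/13; 0 0 1]
T6·…·T1 = [58/13 -92/13 150/13; 4/13 -18/13 22/13; 0 0 1]

T = [58/13 -92/13 150/13; 4/13 -18/13 22/13; 0 0 1]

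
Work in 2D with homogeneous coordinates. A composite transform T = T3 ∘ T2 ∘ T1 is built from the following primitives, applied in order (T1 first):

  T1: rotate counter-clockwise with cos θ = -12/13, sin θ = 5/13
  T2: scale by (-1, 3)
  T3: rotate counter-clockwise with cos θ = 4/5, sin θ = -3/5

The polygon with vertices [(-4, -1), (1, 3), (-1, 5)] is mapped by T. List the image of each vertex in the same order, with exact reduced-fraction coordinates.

image vertices: (-284/65, 63/65), (-171/65, -453/65), (-41/5, -63/5)

T1 rotate counter-clockwise with cos θ = -12/13, sin θ = 5/13: (-4, -1) → (53/13, -8/13); (1, 3) → (-27/13, -31/13); (-1, 5) → (-1, -5)
T2 scale by (-1, 3): (53/13, -8/13) → (-53/13, -24/13); (-27/13, -31/13) → (27/13, -93/13); (-1, -5) → (1, -15)
T3 rotate counter-clockwise with cos θ = 4/5, sin θ = -3/5: (-53/13, -24/13) → (-284/65, 63/65); (27/13, -93/13) → (-171/65, -453/65); (1, -15) → (-41/5, -63/5)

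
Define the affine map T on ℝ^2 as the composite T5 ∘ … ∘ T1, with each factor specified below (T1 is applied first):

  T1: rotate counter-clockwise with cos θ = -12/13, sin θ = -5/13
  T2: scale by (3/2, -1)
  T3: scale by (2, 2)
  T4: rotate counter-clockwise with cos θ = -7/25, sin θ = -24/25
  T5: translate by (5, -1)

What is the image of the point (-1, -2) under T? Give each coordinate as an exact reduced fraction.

T(p) = (191/325, -63/325)

T1 rotate counter-clockwise with cos θ = -12/13, sin θ = -5/13: (-1, -2) → (2/13, 29/13)
T2 scale by (3/2, -1): (2/13, 29/13) → (3/13, -29/13)
T3 scale by (2, 2): (3/13, -29/13) → (6/13, -58/13)
T4 rotate counter-clockwise with cos θ = -7/25, sin θ = -24/25: (6/13, -58/13) → (-1434/325, 262/325)
T5 translate by (5, -1): (-1434/325, 262/325) → (191/325, -63/325)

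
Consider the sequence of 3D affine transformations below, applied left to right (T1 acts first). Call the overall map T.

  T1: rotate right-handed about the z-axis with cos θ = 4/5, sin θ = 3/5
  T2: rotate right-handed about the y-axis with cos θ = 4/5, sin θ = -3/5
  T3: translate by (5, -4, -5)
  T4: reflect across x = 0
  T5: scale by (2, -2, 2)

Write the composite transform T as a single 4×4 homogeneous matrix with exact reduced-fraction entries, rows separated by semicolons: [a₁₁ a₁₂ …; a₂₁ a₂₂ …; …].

T = [-32/25 24/25 6/5 -10; -6/5 -8/5 0 8; 24/25 -18/25 8/5 -10; 0 0 0 1]

T1 = [4/5 -3/5 0 0; 3/5 4/5 0 0; 0 0 1 0; 0 0 0 1]
T2·T1 = [16/25 -12/25 -3/5 0; 3/5 4/5 0 0; 12/25 -9/25 4/5 0; 0 0 0 1]
T3·…·T1 = [16/25 -12/25 -3/5 5; 3/5 4/5 0 -4; 12/25 -9/25 4/5 -5; 0 0 0 1]
T4·…·T1 = [-16/25 12/25 3/5 -5; 3/5 4/5 0 -4; 12/25 -9/25 4/5 -5; 0 0 0 1]
T5·…·T1 = [-32/25 24/25 6/5 -10; -6/5 -8/5 0 8; 24/25 -18/25 8/5 -10; 0 0 0 1]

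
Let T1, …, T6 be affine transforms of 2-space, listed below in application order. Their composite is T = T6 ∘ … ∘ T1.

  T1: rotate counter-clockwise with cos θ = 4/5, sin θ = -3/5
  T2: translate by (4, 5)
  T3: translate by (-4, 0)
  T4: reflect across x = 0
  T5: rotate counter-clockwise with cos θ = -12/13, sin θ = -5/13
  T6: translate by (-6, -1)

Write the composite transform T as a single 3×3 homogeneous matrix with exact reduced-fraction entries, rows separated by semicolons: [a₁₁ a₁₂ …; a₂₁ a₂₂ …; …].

T1 = [4/5 3/5 0; -3/5 4/5 0; 0 0 1]
T2·T1 = [4/5 3/5 4; -3/5 4/5 5; 0 0 1]
T3·…·T1 = [4/5 3/5 0; -3/5 4/5 5; 0 0 1]
T4·…·T1 = [-4/5 -3/5 0; -3/5 4/5 5; 0 0 1]
T5·…·T1 = [33/65 56/65 25/13; 56/65 -33/65 -60/13; 0 0 1]
T6·…·T1 = [33/65 56/65 -53/13; 56/65 -33/65 -73/13; 0 0 1]

T = [33/65 56/65 -53/13; 56/65 -33/65 -73/13; 0 0 1]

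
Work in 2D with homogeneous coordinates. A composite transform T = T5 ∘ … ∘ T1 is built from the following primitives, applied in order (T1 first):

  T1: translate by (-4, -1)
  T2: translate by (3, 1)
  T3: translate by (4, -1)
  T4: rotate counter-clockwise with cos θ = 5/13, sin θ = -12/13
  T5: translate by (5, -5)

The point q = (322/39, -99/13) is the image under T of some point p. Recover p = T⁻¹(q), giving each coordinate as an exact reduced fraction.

p = (2/3, 3)

T1 = [1 0 -4; 0 1 -1; 0 0 1]
T2·T1 = [1 0 -1; 0 1 0; 0 0 1]
T3·…·T1 = [1 0 3; 0 1 -1; 0 0 1]
T4·…·T1 = [5/13 12/13 3/13; -12/13 5/13 -41/13; 0 0 1]
T5·…·T1 = [5/13 12/13 68/13; -12/13 5/13 -106/13; 0 0 1]
det M = 1; M⁻¹ = [5/13 -12/13 -124/13; 12/13 5/13 -22/13; 0 0 1]
M⁻¹ · (322/39, -99/13)ᵀ = (2/3, 3)ᵀ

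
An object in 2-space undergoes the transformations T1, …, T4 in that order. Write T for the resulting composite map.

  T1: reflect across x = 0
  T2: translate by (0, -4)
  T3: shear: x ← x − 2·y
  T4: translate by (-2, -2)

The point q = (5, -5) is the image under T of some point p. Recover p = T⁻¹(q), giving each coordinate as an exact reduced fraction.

T1 = [-1 0 0; 0 1 0; 0 0 1]
T2·T1 = [-1 0 0; 0 1 -4; 0 0 1]
T3·…·T1 = [-1 -2 8; 0 1 -4; 0 0 1]
T4·…·T1 = [-1 -2 6; 0 1 -6; 0 0 1]
det M = -1; M⁻¹ = [-1 -2 -6; 0 1 6; 0 0 1]
M⁻¹ · (5, -5)ᵀ = (-1, 1)ᵀ

p = (-1, 1)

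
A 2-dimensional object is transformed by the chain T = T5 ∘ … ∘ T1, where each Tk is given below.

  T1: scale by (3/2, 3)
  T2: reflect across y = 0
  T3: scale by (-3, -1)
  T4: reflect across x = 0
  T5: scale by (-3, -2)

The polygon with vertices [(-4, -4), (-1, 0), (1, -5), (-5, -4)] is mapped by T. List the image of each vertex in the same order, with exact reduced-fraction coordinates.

T1 scale by (3/2, 3): (-4, -4) → (-6, -12); (-1, 0) → (-3/2, 0); (1, -5) → (3/2, -15); (-5, -4) → (-15/2, -12)
T2 reflect across y = 0: (-6, -12) → (-6, 12); (-3/2, 0) → (-3/2, 0); (3/2, -15) → (3/2, 15); (-15/2, -12) → (-15/2, 12)
T3 scale by (-3, -1): (-6, 12) → (18, -12); (-3/2, 0) → (9/2, 0); (3/2, 15) → (-9/2, -15); (-15/2, 12) → (45/2, -12)
T4 reflect across x = 0: (18, -12) → (-18, -12); (9/2, 0) → (-9/2, 0); (-9/2, -15) → (9/2, -15); (45/2, -12) → (-45/2, -12)
T5 scale by (-3, -2): (-18, -12) → (54, 24); (-9/2, 0) → (27/2, 0); (9/2, -15) → (-27/2, 30); (-45/2, -12) → (135/2, 24)

image vertices: (54, 24), (27/2, 0), (-27/2, 30), (135/2, 24)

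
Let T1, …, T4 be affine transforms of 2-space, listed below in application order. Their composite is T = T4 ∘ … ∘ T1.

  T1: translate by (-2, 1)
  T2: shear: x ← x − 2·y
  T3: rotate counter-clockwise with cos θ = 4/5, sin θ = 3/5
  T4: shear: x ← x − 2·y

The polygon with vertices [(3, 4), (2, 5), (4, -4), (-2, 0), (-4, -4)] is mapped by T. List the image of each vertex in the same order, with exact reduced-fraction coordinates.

T1 translate by (-2, 1): (3, 4) → (1, 5); (2, 5) → (0, 6); (4, -4) → (2, -3); (-2, 0) → (-4, 1); (-4, -4) → (-6, -3)
T2 shear: x ← x − 2·y: (1, 5) → (-9, 5); (0, 6) → (-12, 6); (2, -3) → (8, -3); (-4, 1) → (-6, 1); (-6, -3) → (0, -3)
T3 rotate counter-clockwise with cos θ = 4/5, sin θ = 3/5: (-9, 5) → (-51/5, -7/5); (-12, 6) → (-66/5, -12/5); (8, -3) → (41/5, 12/5); (-6, 1) → (-27/5, -14/5); (0, -3) → (9/5, -12/5)
T4 shear: x ← x − 2·y: (-51/5, -7/5) → (-37/5, -7/5); (-66/5, -12/5) → (-42/5, -12/5); (41/5, 12/5) → (17/5, 12/5); (-27/5, -14/5) → (1/5, -14/5); (9/5, -12/5) → (33/5, -12/5)

image vertices: (-37/5, -7/5), (-42/5, -12/5), (17/5, 12/5), (1/5, -14/5), (33/5, -12/5)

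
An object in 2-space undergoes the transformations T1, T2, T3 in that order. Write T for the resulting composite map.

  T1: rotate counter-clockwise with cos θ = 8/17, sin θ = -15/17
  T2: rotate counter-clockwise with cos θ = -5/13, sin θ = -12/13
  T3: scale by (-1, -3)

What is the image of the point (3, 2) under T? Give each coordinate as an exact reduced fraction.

T(p) = (618/221, 1509/221)

T1 rotate counter-clockwise with cos θ = 8/17, sin θ = -15/17: (3, 2) → (54/17, -29/17)
T2 rotate counter-clockwise with cos θ = -5/13, sin θ = -12/13: (54/17, -29/17) → (-618/221, -503/221)
T3 scale by (-1, -3): (-618/221, -503/221) → (618/221, 1509/221)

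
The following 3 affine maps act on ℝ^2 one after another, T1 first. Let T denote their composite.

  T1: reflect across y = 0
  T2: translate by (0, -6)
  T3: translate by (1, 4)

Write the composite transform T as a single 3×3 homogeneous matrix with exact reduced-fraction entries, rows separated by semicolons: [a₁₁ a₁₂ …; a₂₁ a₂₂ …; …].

T = [1 0 1; 0 -1 -2; 0 0 1]

T1 = [1 0 0; 0 -1 0; 0 0 1]
T2·T1 = [1 0 0; 0 -1 -6; 0 0 1]
T3·…·T1 = [1 0 1; 0 -1 -2; 0 0 1]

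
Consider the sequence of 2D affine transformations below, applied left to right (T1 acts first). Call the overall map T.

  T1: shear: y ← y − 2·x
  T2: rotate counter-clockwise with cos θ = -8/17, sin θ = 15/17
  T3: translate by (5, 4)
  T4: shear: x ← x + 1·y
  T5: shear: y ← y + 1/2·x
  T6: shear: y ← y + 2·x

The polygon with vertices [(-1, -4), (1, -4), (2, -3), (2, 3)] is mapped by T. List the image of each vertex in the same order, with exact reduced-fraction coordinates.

T1 shear: y ← y − 2·x: (-1, -4) → (-1, -2); (1, -4) → (1, -6); (2, -3) → (2, -7); (2, 3) → (2, -1)
T2 rotate counter-clockwise with cos θ = -8/17, sin θ = 15/17: (-1, -2) → (38/17, 1/17); (1, -6) → (82/17, 63/17); (2, -7) → (89/17, 86/17); (2, -1) → (-1/17, 38/17)
T3 translate by (5, 4): (38/17, 1/17) → (123/17, 69/17); (82/17, 63/17) → (167/17, 131/17); (89/17, 86/17) → (174/17, 154/17); (-1/17, 38/17) → (84/17, 106/17)
T4 shear: x ← x + 1·y: (123/17, 69/17) → (192/17, 69/17); (167/17, 131/17) → (298/17, 131/17); (174/17, 154/17) → (328/17, 154/17); (84/17, 106/17) → (190/17, 106/17)
T5 shear: y ← y + 1/2·x: (192/17, 69/17) → (192/17, 165/17); (298/17, 131/17) → (298/17, 280/17); (328/17, 154/17) → (328/17, 318/17); (190/17, 106/17) → (190/17, 201/17)
T6 shear: y ← y + 2·x: (192/17, 165/17) → (192/17, 549/17); (298/17, 280/17) → (298/17, 876/17); (328/17, 318/17) → (328/17, 974/17); (190/17, 201/17) → (190/17, 581/17)

image vertices: (192/17, 549/17), (298/17, 876/17), (328/17, 974/17), (190/17, 581/17)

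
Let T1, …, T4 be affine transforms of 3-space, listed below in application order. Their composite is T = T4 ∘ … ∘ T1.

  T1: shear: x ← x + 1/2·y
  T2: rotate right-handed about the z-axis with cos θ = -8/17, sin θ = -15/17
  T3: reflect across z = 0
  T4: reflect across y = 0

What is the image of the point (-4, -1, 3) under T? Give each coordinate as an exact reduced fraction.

T1 shear: x ← x + 1/2·y: (-4, -1, 3) → (-9/2, -1, 3)
T2 rotate right-handed about the z-axis with cos θ = -8/17, sin θ = -15/17: (-9/2, -1, 3) → (21/17, 151/34, 3)
T3 reflect across z = 0: (21/17, 151/34, 3) → (21/17, 151/34, -3)
T4 reflect across y = 0: (21/17, 151/34, -3) → (21/17, -151/34, -3)

T(p) = (21/17, -151/34, -3)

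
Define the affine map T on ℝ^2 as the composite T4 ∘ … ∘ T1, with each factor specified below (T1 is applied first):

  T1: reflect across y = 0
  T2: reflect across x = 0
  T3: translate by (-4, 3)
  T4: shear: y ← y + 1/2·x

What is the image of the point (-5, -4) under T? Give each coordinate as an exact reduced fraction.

T1 reflect across y = 0: (-5, -4) → (-5, 4)
T2 reflect across x = 0: (-5, 4) → (5, 4)
T3 translate by (-4, 3): (5, 4) → (1, 7)
T4 shear: y ← y + 1/2·x: (1, 7) → (1, 15/2)

T(p) = (1, 15/2)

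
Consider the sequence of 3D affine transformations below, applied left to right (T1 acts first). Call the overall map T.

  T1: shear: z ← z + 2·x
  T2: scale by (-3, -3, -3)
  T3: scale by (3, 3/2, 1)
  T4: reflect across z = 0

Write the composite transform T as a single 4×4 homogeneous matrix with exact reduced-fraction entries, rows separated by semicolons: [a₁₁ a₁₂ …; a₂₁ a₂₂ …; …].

T1 = [1 0 0 0; 0 1 0 0; 2 0 1 0; 0 0 0 1]
T2·T1 = [-3 0 0 0; 0 -3 0 0; -6 0 -3 0; 0 0 0 1]
T3·…·T1 = [-9 0 0 0; 0 -9/2 0 0; -6 0 -3 0; 0 0 0 1]
T4·…·T1 = [-9 0 0 0; 0 -9/2 0 0; 6 0 3 0; 0 0 0 1]

T = [-9 0 0 0; 0 -9/2 0 0; 6 0 3 0; 0 0 0 1]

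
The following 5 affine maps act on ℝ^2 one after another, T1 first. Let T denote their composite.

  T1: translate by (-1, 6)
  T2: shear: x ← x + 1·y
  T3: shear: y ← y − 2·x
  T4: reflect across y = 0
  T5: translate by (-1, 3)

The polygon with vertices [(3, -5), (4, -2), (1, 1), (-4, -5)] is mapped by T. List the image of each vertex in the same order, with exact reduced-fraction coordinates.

image vertices: (2, 8), (6, 13), (6, 10), (-5, -6)

T1 translate by (-1, 6): (3, -5) → (2, 1); (4, -2) → (3, 4); (1, 1) → (0, 7); (-4, -5) → (-5, 1)
T2 shear: x ← x + 1·y: (2, 1) → (3, 1); (3, 4) → (7, 4); (0, 7) → (7, 7); (-5, 1) → (-4, 1)
T3 shear: y ← y − 2·x: (3, 1) → (3, -5); (7, 4) → (7, -10); (7, 7) → (7, -7); (-4, 1) → (-4, 9)
T4 reflect across y = 0: (3, -5) → (3, 5); (7, -10) → (7, 10); (7, -7) → (7, 7); (-4, 9) → (-4, -9)
T5 translate by (-1, 3): (3, 5) → (2, 8); (7, 10) → (6, 13); (7, 7) → (6, 10); (-4, -9) → (-5, -6)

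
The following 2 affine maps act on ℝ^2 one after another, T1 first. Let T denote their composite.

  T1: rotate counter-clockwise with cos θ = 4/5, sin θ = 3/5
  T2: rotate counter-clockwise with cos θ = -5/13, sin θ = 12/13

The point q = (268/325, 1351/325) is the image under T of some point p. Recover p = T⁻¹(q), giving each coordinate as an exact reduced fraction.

T1 = [4/5 -3/5 0; 3/5 4/5 0; 0 0 1]
T2·T1 = [-56/65 -33/65 0; 33/65 -56/65 0; 0 0 1]
det M = 1; M⁻¹ = [-56/65 33/65 0; -33/65 -56/65 0; 0 0 1]
M⁻¹ · (268/325, 1351/325)ᵀ = (7/5, -4)ᵀ

p = (7/5, -4)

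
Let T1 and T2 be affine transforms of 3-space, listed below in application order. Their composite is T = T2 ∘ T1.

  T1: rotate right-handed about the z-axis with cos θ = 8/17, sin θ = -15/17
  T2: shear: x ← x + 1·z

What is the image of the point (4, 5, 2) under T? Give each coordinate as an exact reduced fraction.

T(p) = (141/17, -20/17, 2)

T1 rotate right-handed about the z-axis with cos θ = 8/17, sin θ = -15/17: (4, 5, 2) → (107/17, -20/17, 2)
T2 shear: x ← x + 1·z: (107/17, -20/17, 2) → (141/17, -20/17, 2)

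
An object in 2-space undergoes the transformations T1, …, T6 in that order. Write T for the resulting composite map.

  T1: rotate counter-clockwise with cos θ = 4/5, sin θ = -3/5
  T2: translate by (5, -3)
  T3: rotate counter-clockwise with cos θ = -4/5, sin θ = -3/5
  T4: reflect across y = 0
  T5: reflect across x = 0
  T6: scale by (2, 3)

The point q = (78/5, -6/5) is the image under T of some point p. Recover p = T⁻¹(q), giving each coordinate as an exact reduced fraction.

p = (2, -1)

T1 = [4/5 3/5 0; -3/5 4/5 0; 0 0 1]
T2·T1 = [4/5 3/5 5; -3/5 4/5 -3; 0 0 1]
T3·…·T1 = [-1 0 -29/5; 0 -1 -3/5; 0 0 1]
T4·…·T1 = [-1 0 -29/5; 0 1 3/5; 0 0 1]
T5·…·T1 = [1 0 29/5; 0 1 3/5; 0 0 1]
T6·…·T1 = [2 0 58/5; 0 3 9/5; 0 0 1]
det M = 6; M⁻¹ = [1/2 0 -29/5; 0 1/3 -3/5; 0 0 1]
M⁻¹ · (78/5, -6/5)ᵀ = (2, -1)ᵀ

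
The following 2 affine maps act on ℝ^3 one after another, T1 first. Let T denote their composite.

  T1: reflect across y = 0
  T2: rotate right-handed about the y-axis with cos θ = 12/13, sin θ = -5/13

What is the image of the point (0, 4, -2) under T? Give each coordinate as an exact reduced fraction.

T1 reflect across y = 0: (0, 4, -2) → (0, -4, -2)
T2 rotate right-handed about the y-axis with cos θ = 12/13, sin θ = -5/13: (0, -4, -2) → (10/13, -4, -24/13)

T(p) = (10/13, -4, -24/13)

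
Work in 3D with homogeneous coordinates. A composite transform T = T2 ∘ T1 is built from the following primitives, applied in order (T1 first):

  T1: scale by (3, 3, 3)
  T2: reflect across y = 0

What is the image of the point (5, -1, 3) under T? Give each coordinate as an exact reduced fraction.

T(p) = (15, 3, 9)

T1 scale by (3, 3, 3): (5, -1, 3) → (15, -3, 9)
T2 reflect across y = 0: (15, -3, 9) → (15, 3, 9)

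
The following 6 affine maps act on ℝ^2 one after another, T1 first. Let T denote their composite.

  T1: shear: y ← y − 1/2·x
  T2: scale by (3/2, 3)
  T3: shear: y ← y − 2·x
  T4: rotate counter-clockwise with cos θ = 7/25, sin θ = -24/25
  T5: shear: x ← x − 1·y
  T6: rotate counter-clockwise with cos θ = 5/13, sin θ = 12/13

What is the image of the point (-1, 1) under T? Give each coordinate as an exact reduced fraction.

T1 shear: y ← y − 1/2·x: (-1, 1) → (-1, 3/2)
T2 scale by (3/2, 3): (-1, 3/2) → (-3/2, 9/2)
T3 shear: y ← y − 2·x: (-3/2, 9/2) → (-3/2, 15/2)
T4 rotate counter-clockwise with cos θ = 7/25, sin θ = -24/25: (-3/2, 15/2) → (339/50, 177/50)
T5 shear: x ← x − 1·y: (339/50, 177/50) → (81/25, 177/50)
T6 rotate counter-clockwise with cos θ = 5/13, sin θ = 12/13: (81/25, 177/50) → (-657/325, 2829/650)

T(p) = (-657/325, 2829/650)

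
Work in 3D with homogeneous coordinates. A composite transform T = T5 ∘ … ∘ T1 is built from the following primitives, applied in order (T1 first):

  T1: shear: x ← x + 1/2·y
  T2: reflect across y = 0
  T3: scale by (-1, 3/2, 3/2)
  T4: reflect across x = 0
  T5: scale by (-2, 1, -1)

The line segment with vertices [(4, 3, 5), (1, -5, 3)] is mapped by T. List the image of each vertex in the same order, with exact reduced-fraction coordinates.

T1 shear: x ← x + 1/2·y: (4, 3, 5) → (11/2, 3, 5); (1, -5, 3) → (-3/2, -5, 3)
T2 reflect across y = 0: (11/2, 3, 5) → (11/2, -3, 5); (-3/2, -5, 3) → (-3/2, 5, 3)
T3 scale by (-1, 3/2, 3/2): (11/2, -3, 5) → (-11/2, -9/2, 15/2); (-3/2, 5, 3) → (3/2, 15/2, 9/2)
T4 reflect across x = 0: (-11/2, -9/2, 15/2) → (11/2, -9/2, 15/2); (3/2, 15/2, 9/2) → (-3/2, 15/2, 9/2)
T5 scale by (-2, 1, -1): (11/2, -9/2, 15/2) → (-11, -9/2, -15/2); (-3/2, 15/2, 9/2) → (3, 15/2, -9/2)

image vertices: (-11, -9/2, -15/2), (3, 15/2, -9/2)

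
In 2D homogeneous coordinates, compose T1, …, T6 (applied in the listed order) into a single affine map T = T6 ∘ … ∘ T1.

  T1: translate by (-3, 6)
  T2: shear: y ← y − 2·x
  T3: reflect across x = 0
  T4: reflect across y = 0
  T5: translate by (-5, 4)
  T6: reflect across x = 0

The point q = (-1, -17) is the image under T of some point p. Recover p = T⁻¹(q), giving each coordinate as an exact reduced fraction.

T1 = [1 0 -3; 0 1 6; 0 0 1]
T2·T1 = [1 0 -3; -2 1 12; 0 0 1]
T3·…·T1 = [-1 0 3; -2 1 12; 0 0 1]
T4·…·T1 = [-1 0 3; 2 -1 -12; 0 0 1]
T5·…·T1 = [-1 0 -2; 2 -1 -8; 0 0 1]
T6·…·T1 = [1 0 2; 2 -1 -8; 0 0 1]
det M = -1; M⁻¹ = [1 0 -2; 2 -1 -12; 0 0 1]
M⁻¹ · (-1, -17)ᵀ = (-3, 3)ᵀ

p = (-3, 3)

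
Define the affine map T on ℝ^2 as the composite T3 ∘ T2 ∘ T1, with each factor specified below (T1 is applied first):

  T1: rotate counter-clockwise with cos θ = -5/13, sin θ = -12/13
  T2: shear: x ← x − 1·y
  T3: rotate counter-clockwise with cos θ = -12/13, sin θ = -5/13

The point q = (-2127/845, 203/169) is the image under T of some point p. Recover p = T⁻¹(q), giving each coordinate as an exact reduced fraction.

p = (2, 3/5)

T1 = [-5/13 12/13 0; -12/13 -5/13 0; 0 0 1]
T2·T1 = [7/13 17/13 0; -12/13 -5/13 0; 0 0 1]
T3·…·T1 = [-144/169 -229/169 0; 109/169 -25/169 0; 0 0 1]
det M = 1; M⁻¹ = [-25/169 229/169 0; -109/169 -144/169 0; 0 0 1]
M⁻¹ · (-2127/845, 203/169)ᵀ = (2, 3/5)ᵀ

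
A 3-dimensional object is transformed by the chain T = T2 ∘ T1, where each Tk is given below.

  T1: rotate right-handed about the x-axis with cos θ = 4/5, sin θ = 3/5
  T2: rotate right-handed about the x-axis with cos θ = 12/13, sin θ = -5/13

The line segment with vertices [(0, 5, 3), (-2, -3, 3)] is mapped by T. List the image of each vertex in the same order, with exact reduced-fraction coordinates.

T1 rotate right-handed about the x-axis with cos θ = 4/5, sin θ = 3/5: (0, 5, 3) → (0, 11/5, 27/5); (-2, -3, 3) → (-2, -21/5, 3/5)
T2 rotate right-handed about the x-axis with cos θ = 12/13, sin θ = -5/13: (0, 11/5, 27/5) → (0, 267/65, 269/65); (-2, -21/5, 3/5) → (-2, -237/65, 141/65)

image vertices: (0, 267/65, 269/65), (-2, -237/65, 141/65)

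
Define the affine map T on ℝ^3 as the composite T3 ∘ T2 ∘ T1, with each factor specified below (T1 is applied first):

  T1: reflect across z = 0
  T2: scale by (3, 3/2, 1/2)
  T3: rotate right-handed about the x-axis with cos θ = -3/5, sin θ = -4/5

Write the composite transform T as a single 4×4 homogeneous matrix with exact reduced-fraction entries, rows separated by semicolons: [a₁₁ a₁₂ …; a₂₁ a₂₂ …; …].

T1 = [1 0 0 0; 0 1 0 0; 0 0 -1 0; 0 0 0 1]
T2·T1 = [3 0 0 0; 0 3/2 0 0; 0 0 -1/2 0; 0 0 0 1]
T3·…·T1 = [3 0 0 0; 0 -9/10 -2/5 0; 0 -6/5 3/10 0; 0 0 0 1]

T = [3 0 0 0; 0 -9/10 -2/5 0; 0 -6/5 3/10 0; 0 0 0 1]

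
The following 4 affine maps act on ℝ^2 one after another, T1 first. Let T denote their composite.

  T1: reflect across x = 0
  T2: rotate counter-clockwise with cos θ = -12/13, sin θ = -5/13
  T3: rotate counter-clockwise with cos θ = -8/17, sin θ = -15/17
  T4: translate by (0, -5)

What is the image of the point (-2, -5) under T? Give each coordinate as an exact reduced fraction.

T(p) = (1142/221, -770/221)

T1 reflect across x = 0: (-2, -5) → (2, -5)
T2 rotate counter-clockwise with cos θ = -12/13, sin θ = -5/13: (2, -5) → (-49/13, 50/13)
T3 rotate counter-clockwise with cos θ = -8/17, sin θ = -15/17: (-49/13, 50/13) → (1142/221, 335/221)
T4 translate by (0, -5): (1142/221, 335/221) → (1142/221, -770/221)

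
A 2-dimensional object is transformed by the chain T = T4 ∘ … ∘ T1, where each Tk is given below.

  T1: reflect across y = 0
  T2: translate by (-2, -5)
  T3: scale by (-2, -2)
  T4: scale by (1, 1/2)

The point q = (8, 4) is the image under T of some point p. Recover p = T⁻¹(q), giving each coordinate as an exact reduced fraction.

p = (-2, -1)

T1 = [1 0 0; 0 -1 0; 0 0 1]
T2·T1 = [1 0 -2; 0 -1 -5; 0 0 1]
T3·…·T1 = [-2 0 4; 0 2 10; 0 0 1]
T4·…·T1 = [-2 0 4; 0 1 5; 0 0 1]
det M = -2; M⁻¹ = [-1/2 0 2; 0 1 -5; 0 0 1]
M⁻¹ · (8, 4)ᵀ = (-2, -1)ᵀ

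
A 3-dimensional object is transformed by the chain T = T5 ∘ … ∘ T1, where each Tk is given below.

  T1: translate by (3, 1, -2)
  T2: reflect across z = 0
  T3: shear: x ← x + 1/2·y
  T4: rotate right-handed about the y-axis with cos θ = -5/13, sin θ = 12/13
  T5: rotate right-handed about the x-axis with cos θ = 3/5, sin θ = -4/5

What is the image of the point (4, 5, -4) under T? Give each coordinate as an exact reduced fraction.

T1 translate by (3, 1, -2): (4, 5, -4) → (7, 6, -6)
T2 reflect across z = 0: (7, 6, -6) → (7, 6, 6)
T3 shear: x ← x + 1/2·y: (7, 6, 6) → (10, 6, 6)
T4 rotate right-handed about the y-axis with cos θ = -5/13, sin θ = 12/13: (10, 6, 6) → (22/13, 6, -150/13)
T5 rotate right-handed about the x-axis with cos θ = 3/5, sin θ = -4/5: (22/13, 6, -150/13) → (22/13, -366/65, -762/65)

T(p) = (22/13, -366/65, -762/65)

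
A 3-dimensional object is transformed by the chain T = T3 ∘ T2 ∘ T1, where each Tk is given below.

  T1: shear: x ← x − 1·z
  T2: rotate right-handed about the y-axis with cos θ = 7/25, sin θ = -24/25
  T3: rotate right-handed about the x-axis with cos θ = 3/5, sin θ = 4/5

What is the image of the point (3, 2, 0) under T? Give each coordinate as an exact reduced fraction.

T1 shear: x ← x − 1·z: (3, 2, 0) → (3, 2, 0)
T2 rotate right-handed about the y-axis with cos θ = 7/25, sin θ = -24/25: (3, 2, 0) → (21/25, 2, 72/25)
T3 rotate right-handed about the x-axis with cos θ = 3/5, sin θ = 4/5: (21/25, 2, 72/25) → (21/25, -138/125, 416/125)

T(p) = (21/25, -138/125, 416/125)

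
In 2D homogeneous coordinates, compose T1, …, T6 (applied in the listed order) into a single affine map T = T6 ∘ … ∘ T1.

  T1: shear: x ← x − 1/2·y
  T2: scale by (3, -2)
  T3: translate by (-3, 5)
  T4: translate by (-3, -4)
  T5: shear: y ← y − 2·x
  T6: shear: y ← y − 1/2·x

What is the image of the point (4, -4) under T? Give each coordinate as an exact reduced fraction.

T(p) = (12, -21)

T1 shear: x ← x − 1/2·y: (4, -4) → (6, -4)
T2 scale by (3, -2): (6, -4) → (18, 8)
T3 translate by (-3, 5): (18, 8) → (15, 13)
T4 translate by (-3, -4): (15, 13) → (12, 9)
T5 shear: y ← y − 2·x: (12, 9) → (12, -15)
T6 shear: y ← y − 1/2·x: (12, -15) → (12, -21)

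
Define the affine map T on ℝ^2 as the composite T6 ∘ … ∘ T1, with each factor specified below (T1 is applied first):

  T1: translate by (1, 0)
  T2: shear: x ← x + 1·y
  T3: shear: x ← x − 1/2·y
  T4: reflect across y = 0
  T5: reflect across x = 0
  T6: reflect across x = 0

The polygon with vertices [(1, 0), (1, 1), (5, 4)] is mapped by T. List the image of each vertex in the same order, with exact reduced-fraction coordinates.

image vertices: (2, 0), (5/2, -1), (8, -4)

T1 translate by (1, 0): (1, 0) → (2, 0); (1, 1) → (2, 1); (5, 4) → (6, 4)
T2 shear: x ← x + 1·y: (2, 0) → (2, 0); (2, 1) → (3, 1); (6, 4) → (10, 4)
T3 shear: x ← x − 1/2·y: (2, 0) → (2, 0); (3, 1) → (5/2, 1); (10, 4) → (8, 4)
T4 reflect across y = 0: (2, 0) → (2, 0); (5/2, 1) → (5/2, -1); (8, 4) → (8, -4)
T5 reflect across x = 0: (2, 0) → (-2, 0); (5/2, -1) → (-5/2, -1); (8, -4) → (-8, -4)
T6 reflect across x = 0: (-2, 0) → (2, 0); (-5/2, -1) → (5/2, -1); (-8, -4) → (8, -4)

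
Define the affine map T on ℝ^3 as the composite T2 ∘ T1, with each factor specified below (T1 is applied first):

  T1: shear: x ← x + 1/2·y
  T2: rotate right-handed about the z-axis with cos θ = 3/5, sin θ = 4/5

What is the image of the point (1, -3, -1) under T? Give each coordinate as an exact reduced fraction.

T(p) = (21/10, -11/5, -1)

T1 shear: x ← x + 1/2·y: (1, -3, -1) → (-1/2, -3, -1)
T2 rotate right-handed about the z-axis with cos θ = 3/5, sin θ = 4/5: (-1/2, -3, -1) → (21/10, -11/5, -1)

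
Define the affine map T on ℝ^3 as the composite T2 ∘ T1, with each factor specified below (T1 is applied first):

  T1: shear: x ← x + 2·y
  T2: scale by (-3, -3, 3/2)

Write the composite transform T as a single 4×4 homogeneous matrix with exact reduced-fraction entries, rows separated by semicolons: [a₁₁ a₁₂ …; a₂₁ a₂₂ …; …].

T1 = [1 2 0 0; 0 1 0 0; 0 0 1 0; 0 0 0 1]
T2·T1 = [-3 -6 0 0; 0 -3 0 0; 0 0 3/2 0; 0 0 0 1]

T = [-3 -6 0 0; 0 -3 0 0; 0 0 3/2 0; 0 0 0 1]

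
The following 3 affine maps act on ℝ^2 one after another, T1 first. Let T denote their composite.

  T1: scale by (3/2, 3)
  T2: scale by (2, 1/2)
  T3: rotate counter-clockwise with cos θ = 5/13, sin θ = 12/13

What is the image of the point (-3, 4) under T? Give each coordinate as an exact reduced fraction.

T(p) = (-9, -6)

T1 scale by (3/2, 3): (-3, 4) → (-9/2, 12)
T2 scale by (2, 1/2): (-9/2, 12) → (-9, 6)
T3 rotate counter-clockwise with cos θ = 5/13, sin θ = 12/13: (-9, 6) → (-9, -6)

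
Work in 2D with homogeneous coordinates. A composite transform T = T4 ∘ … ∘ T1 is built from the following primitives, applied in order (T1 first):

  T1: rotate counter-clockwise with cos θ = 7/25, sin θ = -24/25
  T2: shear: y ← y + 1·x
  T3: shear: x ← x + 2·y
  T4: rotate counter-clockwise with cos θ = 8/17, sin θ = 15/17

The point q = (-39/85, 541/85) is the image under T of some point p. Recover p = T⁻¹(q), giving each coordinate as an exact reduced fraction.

T1 = [7/25 24/25 0; -24/25 7/25 0; 0 0 1]
T2·T1 = [7/25 24/25 0; -17/25 31/25 0; 0 0 1]
T3·…·T1 = [-27/25 86/25 0; -17/25 31/25 0; 0 0 1]
T4·…·T1 = [39/425 223/425 0; -541/425 1538/425 0; 0 0 1]
det M = 1; M⁻¹ = [1538/425 -223/425 0; 541/425 39/425 0; 0 0 1]
M⁻¹ · (-39/85, 541/85)ᵀ = (-5, 0)ᵀ

p = (-5, 0)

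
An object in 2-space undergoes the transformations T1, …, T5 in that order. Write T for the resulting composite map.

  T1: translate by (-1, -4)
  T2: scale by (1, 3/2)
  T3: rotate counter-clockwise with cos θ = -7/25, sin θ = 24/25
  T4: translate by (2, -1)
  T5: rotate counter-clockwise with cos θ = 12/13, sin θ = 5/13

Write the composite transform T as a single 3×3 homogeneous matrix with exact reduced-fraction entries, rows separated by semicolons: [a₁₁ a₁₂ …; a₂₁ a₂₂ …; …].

T1 = [1 0 -1; 0 1 -4; 0 0 1]
T2·T1 = [1 0 -1; 0 3/2 -6; 0 0 1]
T3·…·T1 = [-7/25 -36/25 151/25; 24/25 -21/50 18/25; 0 0 1]
T4·…·T1 = [-7/25 -36/25 201/25; 24/25 -21/50 -7/25; 0 0 1]
T5·…·T1 = [-204/325 -759/650 2447/325; 253/325 -306/325 921/325; 0 0 1]

T = [-204/325 -759/650 2447/325; 253/325 -306/325 921/325; 0 0 1]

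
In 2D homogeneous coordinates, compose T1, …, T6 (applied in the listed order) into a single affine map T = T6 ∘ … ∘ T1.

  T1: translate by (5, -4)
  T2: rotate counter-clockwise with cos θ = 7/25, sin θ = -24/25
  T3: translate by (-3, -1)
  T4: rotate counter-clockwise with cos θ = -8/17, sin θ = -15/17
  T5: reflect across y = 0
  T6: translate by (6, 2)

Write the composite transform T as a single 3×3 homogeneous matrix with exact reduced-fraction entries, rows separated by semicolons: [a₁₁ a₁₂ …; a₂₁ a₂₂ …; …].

T = [-416/425 -87/425 1043/425; -87/425 416/425 -2574/425; 0 0 1]

T1 = [1 0 5; 0 1 -4; 0 0 1]
T2·T1 = [7/25 24/25 -61/25; -24/25 7/25 -148/25; 0 0 1]
T3·…·T1 = [7/25 24/25 -136/25; -24/25 7/25 -173/25; 0 0 1]
T4·…·T1 = [-416/425 -87/425 -1507/425; 87/425 -416/425 3424/425; 0 0 1]
T5·…·T1 = [-416/425 -87/425 -1507/425; -87/425 416/425 -3424/425; 0 0 1]
T6·…·T1 = [-416/425 -87/425 1043/425; -87/425 416/425 -2574/425; 0 0 1]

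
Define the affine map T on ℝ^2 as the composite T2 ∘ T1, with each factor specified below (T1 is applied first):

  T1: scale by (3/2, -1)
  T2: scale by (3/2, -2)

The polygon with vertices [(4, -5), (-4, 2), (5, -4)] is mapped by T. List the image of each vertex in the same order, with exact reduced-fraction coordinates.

image vertices: (9, -10), (-9, 4), (45/4, -8)

T1 scale by (3/2, -1): (4, -5) → (6, 5); (-4, 2) → (-6, -2); (5, -4) → (15/2, 4)
T2 scale by (3/2, -2): (6, 5) → (9, -10); (-6, -2) → (-9, 4); (15/2, 4) → (45/4, -8)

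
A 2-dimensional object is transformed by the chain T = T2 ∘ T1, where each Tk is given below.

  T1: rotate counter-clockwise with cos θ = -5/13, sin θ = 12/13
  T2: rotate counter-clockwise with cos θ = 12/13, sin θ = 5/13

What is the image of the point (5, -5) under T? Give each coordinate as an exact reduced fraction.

T(p) = (-5/169, 1195/169)

T1 rotate counter-clockwise with cos θ = -5/13, sin θ = 12/13: (5, -5) → (35/13, 85/13)
T2 rotate counter-clockwise with cos θ = 12/13, sin θ = 5/13: (35/13, 85/13) → (-5/169, 1195/169)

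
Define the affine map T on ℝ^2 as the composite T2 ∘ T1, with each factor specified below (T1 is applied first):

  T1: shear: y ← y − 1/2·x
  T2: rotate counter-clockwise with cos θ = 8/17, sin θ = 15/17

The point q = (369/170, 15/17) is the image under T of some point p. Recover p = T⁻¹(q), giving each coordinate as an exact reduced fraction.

p = (9/5, -3/5)

T1 = [1 0 0; -1/2 1 0; 0 0 1]
T2·T1 = [31/34 -15/17 0; 11/17 8/17 0; 0 0 1]
det M = 1; M⁻¹ = [8/17 15/17 0; -11/17 31/34 0; 0 0 1]
M⁻¹ · (369/170, 15/17)ᵀ = (9/5, -3/5)ᵀ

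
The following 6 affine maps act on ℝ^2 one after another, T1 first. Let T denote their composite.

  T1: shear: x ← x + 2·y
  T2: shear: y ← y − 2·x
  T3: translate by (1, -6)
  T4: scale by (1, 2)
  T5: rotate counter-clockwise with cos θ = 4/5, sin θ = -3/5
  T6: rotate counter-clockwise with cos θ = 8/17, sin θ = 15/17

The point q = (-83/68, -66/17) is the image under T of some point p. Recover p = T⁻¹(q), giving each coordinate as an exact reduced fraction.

p = (9/4, -3)

T1 = [1 2 0; 0 1 0; 0 0 1]
T2·T1 = [1 2 0; -2 -3 0; 0 0 1]
T3·…·T1 = [1 2 1; -2 -3 -6; 0 0 1]
T4·…·T1 = [1 2 1; -4 -6 -12; 0 0 1]
T5·…·T1 = [-8/5 -2 -32/5; -19/5 -6 -51/5; 0 0 1]
T6·…·T1 = [13/5 74/17 509/85; -16/5 -78/17 -888/85; 0 0 1]
det M = 2; M⁻¹ = [-39/17 -37/17 -9; 8/5 13/10 4; 0 0 1]
M⁻¹ · (-83/68, -66/17)ᵀ = (9/4, -3)ᵀ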